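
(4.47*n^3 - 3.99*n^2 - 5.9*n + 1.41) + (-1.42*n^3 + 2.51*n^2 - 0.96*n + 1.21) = 3.05*n^3 - 1.48*n^2 - 6.86*n + 2.62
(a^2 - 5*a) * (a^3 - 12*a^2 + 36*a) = a^5 - 17*a^4 + 96*a^3 - 180*a^2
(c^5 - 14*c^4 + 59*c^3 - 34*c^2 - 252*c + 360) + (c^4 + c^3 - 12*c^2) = c^5 - 13*c^4 + 60*c^3 - 46*c^2 - 252*c + 360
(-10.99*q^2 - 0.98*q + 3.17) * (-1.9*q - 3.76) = 20.881*q^3 + 43.1844*q^2 - 2.3382*q - 11.9192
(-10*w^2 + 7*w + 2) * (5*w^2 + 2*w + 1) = -50*w^4 + 15*w^3 + 14*w^2 + 11*w + 2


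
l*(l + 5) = l^2 + 5*l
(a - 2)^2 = a^2 - 4*a + 4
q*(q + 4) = q^2 + 4*q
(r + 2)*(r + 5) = r^2 + 7*r + 10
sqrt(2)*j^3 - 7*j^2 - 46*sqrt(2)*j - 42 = (j - 7*sqrt(2))*(j + 3*sqrt(2))*(sqrt(2)*j + 1)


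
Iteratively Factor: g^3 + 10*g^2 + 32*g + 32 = (g + 4)*(g^2 + 6*g + 8) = (g + 2)*(g + 4)*(g + 4)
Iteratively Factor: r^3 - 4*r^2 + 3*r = (r - 1)*(r^2 - 3*r) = r*(r - 1)*(r - 3)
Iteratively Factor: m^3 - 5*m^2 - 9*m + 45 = (m + 3)*(m^2 - 8*m + 15) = (m - 5)*(m + 3)*(m - 3)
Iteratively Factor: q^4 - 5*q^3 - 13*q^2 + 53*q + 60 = (q - 4)*(q^3 - q^2 - 17*q - 15) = (q - 4)*(q + 3)*(q^2 - 4*q - 5) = (q - 5)*(q - 4)*(q + 3)*(q + 1)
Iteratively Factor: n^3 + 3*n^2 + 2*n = (n)*(n^2 + 3*n + 2) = n*(n + 1)*(n + 2)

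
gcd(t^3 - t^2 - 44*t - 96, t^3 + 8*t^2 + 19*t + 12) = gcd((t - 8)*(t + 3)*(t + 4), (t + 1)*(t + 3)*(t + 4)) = t^2 + 7*t + 12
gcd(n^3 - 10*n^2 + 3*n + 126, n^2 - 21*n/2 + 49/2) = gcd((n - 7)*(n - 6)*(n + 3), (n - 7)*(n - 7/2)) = n - 7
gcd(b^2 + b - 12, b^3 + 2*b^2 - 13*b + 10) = 1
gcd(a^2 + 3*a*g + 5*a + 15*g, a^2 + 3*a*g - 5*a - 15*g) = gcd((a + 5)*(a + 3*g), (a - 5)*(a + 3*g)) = a + 3*g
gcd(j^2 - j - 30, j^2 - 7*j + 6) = j - 6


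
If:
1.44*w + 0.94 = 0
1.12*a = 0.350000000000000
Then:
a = 0.31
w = -0.65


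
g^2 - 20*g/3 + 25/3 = (g - 5)*(g - 5/3)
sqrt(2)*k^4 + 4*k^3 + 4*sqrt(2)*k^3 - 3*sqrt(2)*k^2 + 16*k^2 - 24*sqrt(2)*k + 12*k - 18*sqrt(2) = (k + 3)*(k - sqrt(2))*(k + 3*sqrt(2))*(sqrt(2)*k + sqrt(2))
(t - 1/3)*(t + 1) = t^2 + 2*t/3 - 1/3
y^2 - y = y*(y - 1)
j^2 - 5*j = j*(j - 5)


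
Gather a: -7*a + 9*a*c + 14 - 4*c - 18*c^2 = a*(9*c - 7) - 18*c^2 - 4*c + 14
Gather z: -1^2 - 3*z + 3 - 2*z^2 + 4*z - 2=-2*z^2 + z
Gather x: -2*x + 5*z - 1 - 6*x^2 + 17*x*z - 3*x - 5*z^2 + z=-6*x^2 + x*(17*z - 5) - 5*z^2 + 6*z - 1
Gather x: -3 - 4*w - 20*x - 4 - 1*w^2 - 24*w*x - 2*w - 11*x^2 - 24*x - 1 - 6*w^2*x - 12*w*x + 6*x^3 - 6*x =-w^2 - 6*w + 6*x^3 - 11*x^2 + x*(-6*w^2 - 36*w - 50) - 8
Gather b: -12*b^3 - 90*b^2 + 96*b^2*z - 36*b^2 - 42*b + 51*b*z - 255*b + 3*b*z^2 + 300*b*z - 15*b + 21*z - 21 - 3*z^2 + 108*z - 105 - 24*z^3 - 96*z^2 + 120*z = -12*b^3 + b^2*(96*z - 126) + b*(3*z^2 + 351*z - 312) - 24*z^3 - 99*z^2 + 249*z - 126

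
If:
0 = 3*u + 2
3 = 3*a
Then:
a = 1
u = -2/3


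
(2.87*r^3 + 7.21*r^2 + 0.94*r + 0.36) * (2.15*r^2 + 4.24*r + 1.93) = 6.1705*r^5 + 27.6703*r^4 + 38.1305*r^3 + 18.6749*r^2 + 3.3406*r + 0.6948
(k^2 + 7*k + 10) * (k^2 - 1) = k^4 + 7*k^3 + 9*k^2 - 7*k - 10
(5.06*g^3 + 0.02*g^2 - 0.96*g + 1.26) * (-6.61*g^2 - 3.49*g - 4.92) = -33.4466*g^5 - 17.7916*g^4 - 18.6194*g^3 - 5.0766*g^2 + 0.325799999999999*g - 6.1992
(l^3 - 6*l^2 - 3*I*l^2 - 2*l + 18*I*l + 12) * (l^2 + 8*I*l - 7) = l^5 - 6*l^4 + 5*I*l^4 + 15*l^3 - 30*I*l^3 - 90*l^2 + 5*I*l^2 + 14*l - 30*I*l - 84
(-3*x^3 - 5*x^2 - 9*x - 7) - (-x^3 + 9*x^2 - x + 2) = -2*x^3 - 14*x^2 - 8*x - 9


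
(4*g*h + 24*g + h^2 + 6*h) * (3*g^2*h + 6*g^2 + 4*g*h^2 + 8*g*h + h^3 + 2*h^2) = 12*g^3*h^2 + 96*g^3*h + 144*g^3 + 19*g^2*h^3 + 152*g^2*h^2 + 228*g^2*h + 8*g*h^4 + 64*g*h^3 + 96*g*h^2 + h^5 + 8*h^4 + 12*h^3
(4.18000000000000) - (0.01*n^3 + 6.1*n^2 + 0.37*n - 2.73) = -0.01*n^3 - 6.1*n^2 - 0.37*n + 6.91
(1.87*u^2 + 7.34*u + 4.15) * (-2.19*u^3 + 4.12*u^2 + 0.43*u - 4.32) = -4.0953*u^5 - 8.3702*u^4 + 21.9564*u^3 + 12.1758*u^2 - 29.9243*u - 17.928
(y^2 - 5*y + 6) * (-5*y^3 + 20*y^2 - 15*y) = -5*y^5 + 45*y^4 - 145*y^3 + 195*y^2 - 90*y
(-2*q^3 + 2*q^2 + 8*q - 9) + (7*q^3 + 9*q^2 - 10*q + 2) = 5*q^3 + 11*q^2 - 2*q - 7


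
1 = 1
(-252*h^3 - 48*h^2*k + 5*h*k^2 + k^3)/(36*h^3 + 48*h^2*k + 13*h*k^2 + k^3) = (-7*h + k)/(h + k)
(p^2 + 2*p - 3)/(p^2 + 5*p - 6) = (p + 3)/(p + 6)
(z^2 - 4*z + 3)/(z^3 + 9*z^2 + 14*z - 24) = (z - 3)/(z^2 + 10*z + 24)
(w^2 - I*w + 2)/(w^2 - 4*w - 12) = (-w^2 + I*w - 2)/(-w^2 + 4*w + 12)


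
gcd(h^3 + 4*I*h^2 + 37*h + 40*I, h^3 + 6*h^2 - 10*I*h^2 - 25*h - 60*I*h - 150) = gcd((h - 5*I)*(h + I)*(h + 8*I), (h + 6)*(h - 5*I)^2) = h - 5*I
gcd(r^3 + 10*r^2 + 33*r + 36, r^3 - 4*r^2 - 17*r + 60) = r + 4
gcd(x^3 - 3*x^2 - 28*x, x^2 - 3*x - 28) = x^2 - 3*x - 28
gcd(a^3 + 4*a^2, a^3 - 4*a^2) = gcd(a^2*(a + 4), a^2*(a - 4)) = a^2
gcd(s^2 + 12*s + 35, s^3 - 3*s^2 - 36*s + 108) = 1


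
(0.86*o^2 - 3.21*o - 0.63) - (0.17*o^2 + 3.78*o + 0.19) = 0.69*o^2 - 6.99*o - 0.82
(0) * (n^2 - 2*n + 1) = 0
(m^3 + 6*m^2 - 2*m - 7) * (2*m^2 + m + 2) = 2*m^5 + 13*m^4 + 4*m^3 - 4*m^2 - 11*m - 14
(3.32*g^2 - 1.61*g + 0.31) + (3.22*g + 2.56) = 3.32*g^2 + 1.61*g + 2.87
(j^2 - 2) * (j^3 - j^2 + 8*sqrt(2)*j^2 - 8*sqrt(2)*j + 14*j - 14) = j^5 - j^4 + 8*sqrt(2)*j^4 - 8*sqrt(2)*j^3 + 12*j^3 - 16*sqrt(2)*j^2 - 12*j^2 - 28*j + 16*sqrt(2)*j + 28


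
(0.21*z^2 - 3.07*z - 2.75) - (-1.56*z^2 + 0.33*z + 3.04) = 1.77*z^2 - 3.4*z - 5.79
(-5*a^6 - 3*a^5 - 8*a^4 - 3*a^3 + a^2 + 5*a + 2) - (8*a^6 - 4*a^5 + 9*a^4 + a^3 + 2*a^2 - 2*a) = -13*a^6 + a^5 - 17*a^4 - 4*a^3 - a^2 + 7*a + 2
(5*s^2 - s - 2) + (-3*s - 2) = 5*s^2 - 4*s - 4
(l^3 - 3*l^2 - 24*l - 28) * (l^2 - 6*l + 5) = l^5 - 9*l^4 - l^3 + 101*l^2 + 48*l - 140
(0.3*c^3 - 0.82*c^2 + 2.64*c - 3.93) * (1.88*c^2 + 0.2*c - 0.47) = 0.564*c^5 - 1.4816*c^4 + 4.6582*c^3 - 6.475*c^2 - 2.0268*c + 1.8471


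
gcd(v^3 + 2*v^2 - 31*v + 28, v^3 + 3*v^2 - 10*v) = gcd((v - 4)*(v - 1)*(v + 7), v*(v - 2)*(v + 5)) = 1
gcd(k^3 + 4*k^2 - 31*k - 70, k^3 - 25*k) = k - 5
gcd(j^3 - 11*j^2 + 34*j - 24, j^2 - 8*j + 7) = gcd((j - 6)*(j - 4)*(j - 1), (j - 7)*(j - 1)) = j - 1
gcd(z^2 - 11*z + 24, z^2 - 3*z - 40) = z - 8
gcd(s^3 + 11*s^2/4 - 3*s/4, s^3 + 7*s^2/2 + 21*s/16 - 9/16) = s^2 + 11*s/4 - 3/4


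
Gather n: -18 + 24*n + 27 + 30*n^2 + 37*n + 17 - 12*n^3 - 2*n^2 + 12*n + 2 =-12*n^3 + 28*n^2 + 73*n + 28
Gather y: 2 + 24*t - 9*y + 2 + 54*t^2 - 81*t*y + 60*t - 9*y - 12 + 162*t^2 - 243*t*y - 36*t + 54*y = 216*t^2 + 48*t + y*(36 - 324*t) - 8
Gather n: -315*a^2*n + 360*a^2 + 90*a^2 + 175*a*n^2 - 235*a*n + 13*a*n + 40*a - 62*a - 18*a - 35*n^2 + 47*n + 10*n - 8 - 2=450*a^2 - 40*a + n^2*(175*a - 35) + n*(-315*a^2 - 222*a + 57) - 10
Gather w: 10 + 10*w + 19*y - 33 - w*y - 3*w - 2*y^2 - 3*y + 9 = w*(7 - y) - 2*y^2 + 16*y - 14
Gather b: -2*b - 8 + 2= -2*b - 6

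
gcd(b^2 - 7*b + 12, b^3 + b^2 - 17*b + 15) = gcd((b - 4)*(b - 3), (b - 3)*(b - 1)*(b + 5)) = b - 3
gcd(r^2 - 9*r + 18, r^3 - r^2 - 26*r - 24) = r - 6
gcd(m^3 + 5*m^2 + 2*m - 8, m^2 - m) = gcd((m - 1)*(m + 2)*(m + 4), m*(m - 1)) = m - 1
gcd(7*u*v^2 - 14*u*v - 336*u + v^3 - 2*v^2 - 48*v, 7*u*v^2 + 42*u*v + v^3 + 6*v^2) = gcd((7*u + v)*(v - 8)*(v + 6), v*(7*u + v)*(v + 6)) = 7*u*v + 42*u + v^2 + 6*v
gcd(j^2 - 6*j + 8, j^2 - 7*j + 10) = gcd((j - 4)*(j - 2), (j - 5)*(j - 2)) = j - 2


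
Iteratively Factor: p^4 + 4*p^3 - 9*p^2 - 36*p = (p)*(p^3 + 4*p^2 - 9*p - 36) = p*(p + 4)*(p^2 - 9) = p*(p + 3)*(p + 4)*(p - 3)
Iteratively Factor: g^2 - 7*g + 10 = (g - 2)*(g - 5)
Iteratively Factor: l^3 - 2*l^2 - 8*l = (l)*(l^2 - 2*l - 8) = l*(l - 4)*(l + 2)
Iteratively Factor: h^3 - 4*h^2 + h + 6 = (h + 1)*(h^2 - 5*h + 6) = (h - 3)*(h + 1)*(h - 2)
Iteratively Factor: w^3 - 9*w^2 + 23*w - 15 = (w - 1)*(w^2 - 8*w + 15) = (w - 3)*(w - 1)*(w - 5)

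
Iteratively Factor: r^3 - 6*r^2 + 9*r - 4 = (r - 1)*(r^2 - 5*r + 4) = (r - 4)*(r - 1)*(r - 1)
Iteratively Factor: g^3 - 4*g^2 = (g - 4)*(g^2) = g*(g - 4)*(g)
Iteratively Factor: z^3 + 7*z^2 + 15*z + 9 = (z + 1)*(z^2 + 6*z + 9) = (z + 1)*(z + 3)*(z + 3)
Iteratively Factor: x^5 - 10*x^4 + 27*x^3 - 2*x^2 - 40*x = (x - 5)*(x^4 - 5*x^3 + 2*x^2 + 8*x) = (x - 5)*(x - 4)*(x^3 - x^2 - 2*x) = x*(x - 5)*(x - 4)*(x^2 - x - 2) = x*(x - 5)*(x - 4)*(x + 1)*(x - 2)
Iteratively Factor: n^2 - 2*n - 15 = (n + 3)*(n - 5)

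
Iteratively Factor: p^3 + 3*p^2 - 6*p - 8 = (p - 2)*(p^2 + 5*p + 4) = (p - 2)*(p + 4)*(p + 1)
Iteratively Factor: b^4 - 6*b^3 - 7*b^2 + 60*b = (b + 3)*(b^3 - 9*b^2 + 20*b) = b*(b + 3)*(b^2 - 9*b + 20) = b*(b - 5)*(b + 3)*(b - 4)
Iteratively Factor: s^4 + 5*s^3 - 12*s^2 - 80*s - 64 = (s - 4)*(s^3 + 9*s^2 + 24*s + 16) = (s - 4)*(s + 1)*(s^2 + 8*s + 16) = (s - 4)*(s + 1)*(s + 4)*(s + 4)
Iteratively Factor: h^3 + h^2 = (h)*(h^2 + h) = h^2*(h + 1)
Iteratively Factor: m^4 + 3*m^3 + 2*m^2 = (m)*(m^3 + 3*m^2 + 2*m) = m*(m + 1)*(m^2 + 2*m) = m*(m + 1)*(m + 2)*(m)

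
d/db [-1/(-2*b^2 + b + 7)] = (1 - 4*b)/(-2*b^2 + b + 7)^2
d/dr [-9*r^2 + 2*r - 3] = 2 - 18*r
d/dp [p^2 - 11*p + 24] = 2*p - 11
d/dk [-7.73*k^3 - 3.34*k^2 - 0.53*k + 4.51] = -23.19*k^2 - 6.68*k - 0.53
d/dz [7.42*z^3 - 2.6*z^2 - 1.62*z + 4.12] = 22.26*z^2 - 5.2*z - 1.62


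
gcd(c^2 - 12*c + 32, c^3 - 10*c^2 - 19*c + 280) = c - 8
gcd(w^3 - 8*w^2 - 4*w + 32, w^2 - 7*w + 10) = w - 2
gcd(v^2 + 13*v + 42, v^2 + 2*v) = 1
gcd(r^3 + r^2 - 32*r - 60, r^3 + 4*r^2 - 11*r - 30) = r^2 + 7*r + 10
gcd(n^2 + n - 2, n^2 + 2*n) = n + 2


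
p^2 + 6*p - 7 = (p - 1)*(p + 7)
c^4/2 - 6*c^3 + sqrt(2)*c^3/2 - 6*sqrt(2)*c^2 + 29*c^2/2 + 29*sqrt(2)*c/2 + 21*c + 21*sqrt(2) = (c/2 + 1/2)*(c - 7)*(c - 6)*(c + sqrt(2))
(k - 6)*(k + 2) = k^2 - 4*k - 12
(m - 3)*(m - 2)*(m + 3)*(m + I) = m^4 - 2*m^3 + I*m^3 - 9*m^2 - 2*I*m^2 + 18*m - 9*I*m + 18*I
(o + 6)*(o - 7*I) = o^2 + 6*o - 7*I*o - 42*I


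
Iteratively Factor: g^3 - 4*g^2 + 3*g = (g - 1)*(g^2 - 3*g) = (g - 3)*(g - 1)*(g)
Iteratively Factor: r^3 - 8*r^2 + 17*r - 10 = (r - 5)*(r^2 - 3*r + 2) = (r - 5)*(r - 1)*(r - 2)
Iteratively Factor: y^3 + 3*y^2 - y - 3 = (y + 3)*(y^2 - 1) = (y - 1)*(y + 3)*(y + 1)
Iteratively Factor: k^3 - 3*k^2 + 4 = (k + 1)*(k^2 - 4*k + 4) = (k - 2)*(k + 1)*(k - 2)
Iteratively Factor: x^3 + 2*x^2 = (x)*(x^2 + 2*x) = x*(x + 2)*(x)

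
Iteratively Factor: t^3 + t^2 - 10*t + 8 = (t + 4)*(t^2 - 3*t + 2) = (t - 1)*(t + 4)*(t - 2)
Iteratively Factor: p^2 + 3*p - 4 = (p + 4)*(p - 1)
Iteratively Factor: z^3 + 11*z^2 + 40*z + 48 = (z + 4)*(z^2 + 7*z + 12) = (z + 4)^2*(z + 3)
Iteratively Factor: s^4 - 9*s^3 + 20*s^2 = (s - 5)*(s^3 - 4*s^2) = (s - 5)*(s - 4)*(s^2) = s*(s - 5)*(s - 4)*(s)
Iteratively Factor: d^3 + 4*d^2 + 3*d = (d)*(d^2 + 4*d + 3) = d*(d + 1)*(d + 3)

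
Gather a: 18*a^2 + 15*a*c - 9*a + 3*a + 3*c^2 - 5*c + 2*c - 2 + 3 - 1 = 18*a^2 + a*(15*c - 6) + 3*c^2 - 3*c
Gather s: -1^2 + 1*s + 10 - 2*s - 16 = -s - 7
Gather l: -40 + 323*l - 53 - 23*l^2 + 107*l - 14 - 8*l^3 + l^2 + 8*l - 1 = -8*l^3 - 22*l^2 + 438*l - 108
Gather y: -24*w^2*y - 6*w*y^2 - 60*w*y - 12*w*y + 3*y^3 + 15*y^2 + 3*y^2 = 3*y^3 + y^2*(18 - 6*w) + y*(-24*w^2 - 72*w)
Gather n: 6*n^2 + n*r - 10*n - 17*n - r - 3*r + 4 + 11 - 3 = 6*n^2 + n*(r - 27) - 4*r + 12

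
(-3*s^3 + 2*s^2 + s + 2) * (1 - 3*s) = 9*s^4 - 9*s^3 - s^2 - 5*s + 2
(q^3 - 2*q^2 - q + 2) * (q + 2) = q^4 - 5*q^2 + 4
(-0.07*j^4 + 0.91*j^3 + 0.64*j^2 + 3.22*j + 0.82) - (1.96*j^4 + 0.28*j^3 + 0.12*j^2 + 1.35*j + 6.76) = -2.03*j^4 + 0.63*j^3 + 0.52*j^2 + 1.87*j - 5.94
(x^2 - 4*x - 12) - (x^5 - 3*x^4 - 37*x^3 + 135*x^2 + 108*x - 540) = -x^5 + 3*x^4 + 37*x^3 - 134*x^2 - 112*x + 528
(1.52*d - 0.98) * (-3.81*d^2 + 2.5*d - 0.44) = -5.7912*d^3 + 7.5338*d^2 - 3.1188*d + 0.4312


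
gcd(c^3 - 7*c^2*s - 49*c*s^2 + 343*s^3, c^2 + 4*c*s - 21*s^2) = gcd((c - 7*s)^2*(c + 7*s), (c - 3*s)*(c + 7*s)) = c + 7*s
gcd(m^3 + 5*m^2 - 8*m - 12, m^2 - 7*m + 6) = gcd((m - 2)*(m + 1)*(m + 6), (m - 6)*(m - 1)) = 1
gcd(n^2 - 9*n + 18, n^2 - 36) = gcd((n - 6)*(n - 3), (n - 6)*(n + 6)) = n - 6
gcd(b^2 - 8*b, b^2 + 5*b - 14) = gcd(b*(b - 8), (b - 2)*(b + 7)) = 1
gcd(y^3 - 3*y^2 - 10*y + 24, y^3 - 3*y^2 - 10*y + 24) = y^3 - 3*y^2 - 10*y + 24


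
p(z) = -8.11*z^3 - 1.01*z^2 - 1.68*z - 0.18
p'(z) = -24.33*z^2 - 2.02*z - 1.68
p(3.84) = -480.74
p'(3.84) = -368.20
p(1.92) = -64.53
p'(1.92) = -95.25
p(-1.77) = 44.60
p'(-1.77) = -74.33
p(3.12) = -261.56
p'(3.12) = -244.82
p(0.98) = -10.43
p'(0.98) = -27.03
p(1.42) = -27.82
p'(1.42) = -53.61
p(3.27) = -300.05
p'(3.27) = -268.44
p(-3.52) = 346.93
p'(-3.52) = -296.03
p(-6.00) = 1725.30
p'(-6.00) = -865.44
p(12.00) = -14179.86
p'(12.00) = -3529.44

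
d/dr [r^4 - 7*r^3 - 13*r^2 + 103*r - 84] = 4*r^3 - 21*r^2 - 26*r + 103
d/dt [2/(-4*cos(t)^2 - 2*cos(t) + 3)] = -4*(4*cos(t) + 1)*sin(t)/(4*cos(t)^2 + 2*cos(t) - 3)^2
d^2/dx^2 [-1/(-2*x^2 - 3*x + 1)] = 2*(-4*x^2 - 6*x + (4*x + 3)^2 + 2)/(2*x^2 + 3*x - 1)^3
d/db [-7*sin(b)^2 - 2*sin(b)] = -2*(7*sin(b) + 1)*cos(b)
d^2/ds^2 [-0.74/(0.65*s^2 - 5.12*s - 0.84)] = (-0.6253*s^2 + 4.92544*s + 0.74*(1.3*s - 5.12)*(2.6*s - 10.24) + 0.80808)/(-0.65*s^2 + 5.12*s + 0.84)^3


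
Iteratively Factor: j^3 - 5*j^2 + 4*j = (j - 1)*(j^2 - 4*j) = j*(j - 1)*(j - 4)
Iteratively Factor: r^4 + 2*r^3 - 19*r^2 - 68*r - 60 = (r + 2)*(r^3 - 19*r - 30) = (r + 2)^2*(r^2 - 2*r - 15) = (r + 2)^2*(r + 3)*(r - 5)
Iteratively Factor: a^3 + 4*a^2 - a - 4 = (a - 1)*(a^2 + 5*a + 4) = (a - 1)*(a + 4)*(a + 1)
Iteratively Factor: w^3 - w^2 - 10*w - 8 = (w + 1)*(w^2 - 2*w - 8) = (w - 4)*(w + 1)*(w + 2)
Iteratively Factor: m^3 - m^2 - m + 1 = (m + 1)*(m^2 - 2*m + 1) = (m - 1)*(m + 1)*(m - 1)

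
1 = 1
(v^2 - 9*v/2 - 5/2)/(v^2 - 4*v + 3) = (2*v^2 - 9*v - 5)/(2*(v^2 - 4*v + 3))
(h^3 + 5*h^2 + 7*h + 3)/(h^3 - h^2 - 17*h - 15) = (h + 1)/(h - 5)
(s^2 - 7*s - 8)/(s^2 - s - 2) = (s - 8)/(s - 2)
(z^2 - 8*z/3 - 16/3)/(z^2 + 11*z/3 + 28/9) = 3*(z - 4)/(3*z + 7)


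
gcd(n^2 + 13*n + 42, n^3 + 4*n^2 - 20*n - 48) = n + 6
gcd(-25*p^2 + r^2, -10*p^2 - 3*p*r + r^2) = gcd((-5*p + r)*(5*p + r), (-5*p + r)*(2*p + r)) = 5*p - r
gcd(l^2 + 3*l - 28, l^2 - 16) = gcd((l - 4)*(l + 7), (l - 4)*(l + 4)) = l - 4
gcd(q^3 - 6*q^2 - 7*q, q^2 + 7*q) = q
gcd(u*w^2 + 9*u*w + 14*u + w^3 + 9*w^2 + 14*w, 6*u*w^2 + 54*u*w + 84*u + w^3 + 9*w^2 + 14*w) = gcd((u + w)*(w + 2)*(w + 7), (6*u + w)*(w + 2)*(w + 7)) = w^2 + 9*w + 14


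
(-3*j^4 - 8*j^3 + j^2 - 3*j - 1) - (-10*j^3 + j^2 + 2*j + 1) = -3*j^4 + 2*j^3 - 5*j - 2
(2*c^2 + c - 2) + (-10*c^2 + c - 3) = -8*c^2 + 2*c - 5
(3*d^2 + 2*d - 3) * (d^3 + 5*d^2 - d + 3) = 3*d^5 + 17*d^4 + 4*d^3 - 8*d^2 + 9*d - 9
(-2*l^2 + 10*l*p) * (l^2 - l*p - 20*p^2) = -2*l^4 + 12*l^3*p + 30*l^2*p^2 - 200*l*p^3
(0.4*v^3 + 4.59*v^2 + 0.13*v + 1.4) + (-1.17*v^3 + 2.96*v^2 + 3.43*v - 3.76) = -0.77*v^3 + 7.55*v^2 + 3.56*v - 2.36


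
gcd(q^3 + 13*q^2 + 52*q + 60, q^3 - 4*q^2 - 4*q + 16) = q + 2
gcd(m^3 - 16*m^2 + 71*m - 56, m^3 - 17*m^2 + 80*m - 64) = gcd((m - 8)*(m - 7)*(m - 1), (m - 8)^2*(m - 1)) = m^2 - 9*m + 8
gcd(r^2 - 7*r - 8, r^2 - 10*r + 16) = r - 8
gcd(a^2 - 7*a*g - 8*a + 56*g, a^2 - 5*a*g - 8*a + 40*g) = a - 8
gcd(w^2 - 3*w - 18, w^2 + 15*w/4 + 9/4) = w + 3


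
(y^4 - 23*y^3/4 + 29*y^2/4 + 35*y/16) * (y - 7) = y^5 - 51*y^4/4 + 95*y^3/2 - 777*y^2/16 - 245*y/16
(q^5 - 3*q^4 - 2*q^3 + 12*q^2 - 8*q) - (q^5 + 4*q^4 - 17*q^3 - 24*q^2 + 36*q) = -7*q^4 + 15*q^3 + 36*q^2 - 44*q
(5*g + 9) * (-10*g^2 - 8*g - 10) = -50*g^3 - 130*g^2 - 122*g - 90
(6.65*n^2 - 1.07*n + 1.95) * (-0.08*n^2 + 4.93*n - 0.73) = -0.532*n^4 + 32.8701*n^3 - 10.2856*n^2 + 10.3946*n - 1.4235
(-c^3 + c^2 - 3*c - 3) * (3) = -3*c^3 + 3*c^2 - 9*c - 9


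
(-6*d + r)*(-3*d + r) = 18*d^2 - 9*d*r + r^2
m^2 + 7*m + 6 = (m + 1)*(m + 6)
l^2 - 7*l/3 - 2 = (l - 3)*(l + 2/3)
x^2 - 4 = (x - 2)*(x + 2)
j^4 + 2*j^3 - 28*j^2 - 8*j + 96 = (j - 4)*(j - 2)*(j + 2)*(j + 6)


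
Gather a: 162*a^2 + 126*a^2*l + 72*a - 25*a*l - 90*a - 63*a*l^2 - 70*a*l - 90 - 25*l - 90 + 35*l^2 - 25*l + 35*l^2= a^2*(126*l + 162) + a*(-63*l^2 - 95*l - 18) + 70*l^2 - 50*l - 180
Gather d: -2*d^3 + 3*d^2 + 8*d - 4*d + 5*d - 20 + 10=-2*d^3 + 3*d^2 + 9*d - 10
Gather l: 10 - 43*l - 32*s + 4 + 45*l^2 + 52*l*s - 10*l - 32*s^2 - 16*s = 45*l^2 + l*(52*s - 53) - 32*s^2 - 48*s + 14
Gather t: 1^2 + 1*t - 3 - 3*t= -2*t - 2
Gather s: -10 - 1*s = -s - 10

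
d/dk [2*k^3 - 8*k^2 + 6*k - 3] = 6*k^2 - 16*k + 6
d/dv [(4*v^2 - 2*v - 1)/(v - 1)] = (4*v^2 - 8*v + 3)/(v^2 - 2*v + 1)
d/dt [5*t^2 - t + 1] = 10*t - 1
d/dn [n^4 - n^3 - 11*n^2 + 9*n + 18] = 4*n^3 - 3*n^2 - 22*n + 9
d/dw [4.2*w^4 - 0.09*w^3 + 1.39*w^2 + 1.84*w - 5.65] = 16.8*w^3 - 0.27*w^2 + 2.78*w + 1.84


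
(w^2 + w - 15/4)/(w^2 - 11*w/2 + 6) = (w + 5/2)/(w - 4)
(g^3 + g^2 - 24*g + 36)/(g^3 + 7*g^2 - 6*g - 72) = (g - 2)/(g + 4)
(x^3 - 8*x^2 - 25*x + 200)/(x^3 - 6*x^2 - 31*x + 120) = (x - 5)/(x - 3)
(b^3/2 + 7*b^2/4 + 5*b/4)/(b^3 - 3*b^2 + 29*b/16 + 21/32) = 8*b*(2*b^2 + 7*b + 5)/(32*b^3 - 96*b^2 + 58*b + 21)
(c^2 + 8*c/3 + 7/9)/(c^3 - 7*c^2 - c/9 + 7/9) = (3*c + 7)/(3*c^2 - 22*c + 7)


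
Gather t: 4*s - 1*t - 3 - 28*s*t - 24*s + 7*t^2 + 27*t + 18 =-20*s + 7*t^2 + t*(26 - 28*s) + 15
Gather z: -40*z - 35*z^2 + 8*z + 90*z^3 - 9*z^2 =90*z^3 - 44*z^2 - 32*z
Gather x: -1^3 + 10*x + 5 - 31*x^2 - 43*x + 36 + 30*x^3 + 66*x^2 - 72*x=30*x^3 + 35*x^2 - 105*x + 40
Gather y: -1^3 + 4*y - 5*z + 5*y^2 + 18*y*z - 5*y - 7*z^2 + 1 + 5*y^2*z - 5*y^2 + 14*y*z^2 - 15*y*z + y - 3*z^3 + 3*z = 5*y^2*z + y*(14*z^2 + 3*z) - 3*z^3 - 7*z^2 - 2*z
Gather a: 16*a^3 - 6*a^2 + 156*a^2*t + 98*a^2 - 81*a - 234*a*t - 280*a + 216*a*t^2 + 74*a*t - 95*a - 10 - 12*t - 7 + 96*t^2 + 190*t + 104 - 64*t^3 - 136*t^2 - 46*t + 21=16*a^3 + a^2*(156*t + 92) + a*(216*t^2 - 160*t - 456) - 64*t^3 - 40*t^2 + 132*t + 108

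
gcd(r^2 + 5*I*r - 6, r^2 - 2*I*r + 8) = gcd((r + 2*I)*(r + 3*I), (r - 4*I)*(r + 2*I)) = r + 2*I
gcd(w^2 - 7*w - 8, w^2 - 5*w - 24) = w - 8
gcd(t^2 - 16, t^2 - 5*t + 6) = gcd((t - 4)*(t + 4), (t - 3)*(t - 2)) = 1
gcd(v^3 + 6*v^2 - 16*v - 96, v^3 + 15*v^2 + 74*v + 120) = v^2 + 10*v + 24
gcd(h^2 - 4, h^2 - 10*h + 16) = h - 2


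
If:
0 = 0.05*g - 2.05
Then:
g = 41.00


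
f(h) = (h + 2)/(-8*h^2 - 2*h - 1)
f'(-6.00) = 0.00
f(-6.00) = 0.01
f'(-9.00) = 0.00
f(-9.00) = 0.01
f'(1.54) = 0.13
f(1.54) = -0.15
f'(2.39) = 0.05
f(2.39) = -0.09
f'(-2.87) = -0.01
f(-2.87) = 0.01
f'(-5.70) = 0.00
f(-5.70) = 0.01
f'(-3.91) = 0.00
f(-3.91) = 0.02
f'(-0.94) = -0.52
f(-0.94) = -0.17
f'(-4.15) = 0.00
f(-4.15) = 0.02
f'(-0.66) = -1.46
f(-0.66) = -0.42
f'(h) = (h + 2)*(16*h + 2)/(-8*h^2 - 2*h - 1)^2 + 1/(-8*h^2 - 2*h - 1) = (8*h^2 + 32*h + 3)/(64*h^4 + 32*h^3 + 20*h^2 + 4*h + 1)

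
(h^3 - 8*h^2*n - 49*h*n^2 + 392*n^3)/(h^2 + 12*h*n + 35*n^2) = (h^2 - 15*h*n + 56*n^2)/(h + 5*n)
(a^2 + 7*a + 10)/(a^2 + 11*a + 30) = (a + 2)/(a + 6)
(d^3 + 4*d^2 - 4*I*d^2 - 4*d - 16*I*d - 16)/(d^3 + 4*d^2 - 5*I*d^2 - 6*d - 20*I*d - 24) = (d - 2*I)/(d - 3*I)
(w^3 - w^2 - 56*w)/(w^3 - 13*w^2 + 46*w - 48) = w*(w + 7)/(w^2 - 5*w + 6)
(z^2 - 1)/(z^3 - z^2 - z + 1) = 1/(z - 1)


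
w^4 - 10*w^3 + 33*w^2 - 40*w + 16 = (w - 4)^2*(w - 1)^2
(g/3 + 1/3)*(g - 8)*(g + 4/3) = g^3/3 - 17*g^2/9 - 52*g/9 - 32/9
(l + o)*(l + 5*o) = l^2 + 6*l*o + 5*o^2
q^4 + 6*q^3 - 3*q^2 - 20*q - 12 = (q - 2)*(q + 1)^2*(q + 6)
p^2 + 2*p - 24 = (p - 4)*(p + 6)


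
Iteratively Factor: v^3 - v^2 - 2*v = (v + 1)*(v^2 - 2*v) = (v - 2)*(v + 1)*(v)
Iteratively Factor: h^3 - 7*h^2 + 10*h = (h - 2)*(h^2 - 5*h) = h*(h - 2)*(h - 5)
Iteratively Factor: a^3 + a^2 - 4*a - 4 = (a + 1)*(a^2 - 4) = (a + 1)*(a + 2)*(a - 2)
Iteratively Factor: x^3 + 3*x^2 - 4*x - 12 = (x + 3)*(x^2 - 4) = (x + 2)*(x + 3)*(x - 2)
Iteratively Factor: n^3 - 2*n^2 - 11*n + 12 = (n + 3)*(n^2 - 5*n + 4) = (n - 4)*(n + 3)*(n - 1)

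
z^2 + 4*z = z*(z + 4)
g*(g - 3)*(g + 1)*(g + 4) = g^4 + 2*g^3 - 11*g^2 - 12*g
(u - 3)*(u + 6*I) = u^2 - 3*u + 6*I*u - 18*I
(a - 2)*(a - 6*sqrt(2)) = a^2 - 6*sqrt(2)*a - 2*a + 12*sqrt(2)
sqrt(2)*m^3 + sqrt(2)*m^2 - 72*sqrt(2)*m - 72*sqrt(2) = (m - 6*sqrt(2))*(m + 6*sqrt(2))*(sqrt(2)*m + sqrt(2))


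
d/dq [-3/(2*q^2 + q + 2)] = 3*(4*q + 1)/(2*q^2 + q + 2)^2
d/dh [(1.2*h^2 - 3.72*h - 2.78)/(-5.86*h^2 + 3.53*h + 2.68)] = (-17.5632*h^2 - 26.1496*h - 0.156200000000004)/(34.3396*h^4 - 41.3716*h^3 - 18.9487*h^2 + 18.9208*h + 7.1824)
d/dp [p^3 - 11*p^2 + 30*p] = 3*p^2 - 22*p + 30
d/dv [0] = 0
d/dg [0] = 0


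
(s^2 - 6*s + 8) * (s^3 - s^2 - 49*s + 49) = s^5 - 7*s^4 - 35*s^3 + 335*s^2 - 686*s + 392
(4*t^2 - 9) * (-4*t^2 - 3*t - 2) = -16*t^4 - 12*t^3 + 28*t^2 + 27*t + 18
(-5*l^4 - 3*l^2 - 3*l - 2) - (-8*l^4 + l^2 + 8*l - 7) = 3*l^4 - 4*l^2 - 11*l + 5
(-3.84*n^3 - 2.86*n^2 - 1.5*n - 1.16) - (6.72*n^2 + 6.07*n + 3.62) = -3.84*n^3 - 9.58*n^2 - 7.57*n - 4.78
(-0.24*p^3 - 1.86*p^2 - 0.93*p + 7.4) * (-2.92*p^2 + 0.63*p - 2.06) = 0.7008*p^5 + 5.28*p^4 + 2.0382*p^3 - 18.3623*p^2 + 6.5778*p - 15.244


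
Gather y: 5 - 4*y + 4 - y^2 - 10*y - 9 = -y^2 - 14*y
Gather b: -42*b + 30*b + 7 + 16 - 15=8 - 12*b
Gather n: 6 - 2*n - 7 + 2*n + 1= 0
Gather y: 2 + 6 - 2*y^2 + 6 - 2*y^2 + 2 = 16 - 4*y^2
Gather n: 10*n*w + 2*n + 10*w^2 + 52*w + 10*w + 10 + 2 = n*(10*w + 2) + 10*w^2 + 62*w + 12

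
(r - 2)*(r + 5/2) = r^2 + r/2 - 5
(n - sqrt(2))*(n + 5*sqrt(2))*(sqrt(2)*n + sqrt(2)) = sqrt(2)*n^3 + sqrt(2)*n^2 + 8*n^2 - 10*sqrt(2)*n + 8*n - 10*sqrt(2)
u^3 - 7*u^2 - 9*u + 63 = (u - 7)*(u - 3)*(u + 3)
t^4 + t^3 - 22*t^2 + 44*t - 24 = (t - 2)^2*(t - 1)*(t + 6)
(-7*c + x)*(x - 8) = -7*c*x + 56*c + x^2 - 8*x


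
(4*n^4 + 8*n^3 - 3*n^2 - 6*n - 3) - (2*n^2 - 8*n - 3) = 4*n^4 + 8*n^3 - 5*n^2 + 2*n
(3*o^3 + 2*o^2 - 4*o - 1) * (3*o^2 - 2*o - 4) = 9*o^5 - 28*o^3 - 3*o^2 + 18*o + 4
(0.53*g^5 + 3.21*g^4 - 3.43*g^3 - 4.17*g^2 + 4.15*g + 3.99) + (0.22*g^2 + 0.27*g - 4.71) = 0.53*g^5 + 3.21*g^4 - 3.43*g^3 - 3.95*g^2 + 4.42*g - 0.72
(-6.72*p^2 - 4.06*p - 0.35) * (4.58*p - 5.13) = -30.7776*p^3 + 15.8788*p^2 + 19.2248*p + 1.7955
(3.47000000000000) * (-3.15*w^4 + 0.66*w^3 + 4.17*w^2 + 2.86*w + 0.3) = -10.9305*w^4 + 2.2902*w^3 + 14.4699*w^2 + 9.9242*w + 1.041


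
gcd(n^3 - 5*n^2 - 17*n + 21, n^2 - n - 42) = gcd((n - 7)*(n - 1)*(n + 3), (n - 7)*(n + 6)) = n - 7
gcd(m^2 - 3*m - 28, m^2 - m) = 1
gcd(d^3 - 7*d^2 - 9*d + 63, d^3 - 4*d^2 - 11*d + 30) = d + 3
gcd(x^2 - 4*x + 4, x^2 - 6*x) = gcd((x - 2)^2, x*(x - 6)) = 1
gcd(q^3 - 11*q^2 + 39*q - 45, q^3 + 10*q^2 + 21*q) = 1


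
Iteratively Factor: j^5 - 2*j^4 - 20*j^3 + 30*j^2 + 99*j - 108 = (j + 3)*(j^4 - 5*j^3 - 5*j^2 + 45*j - 36) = (j - 3)*(j + 3)*(j^3 - 2*j^2 - 11*j + 12) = (j - 4)*(j - 3)*(j + 3)*(j^2 + 2*j - 3) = (j - 4)*(j - 3)*(j - 1)*(j + 3)*(j + 3)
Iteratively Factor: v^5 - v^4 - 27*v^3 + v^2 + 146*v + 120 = (v - 5)*(v^4 + 4*v^3 - 7*v^2 - 34*v - 24) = (v - 5)*(v + 2)*(v^3 + 2*v^2 - 11*v - 12) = (v - 5)*(v + 2)*(v + 4)*(v^2 - 2*v - 3) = (v - 5)*(v + 1)*(v + 2)*(v + 4)*(v - 3)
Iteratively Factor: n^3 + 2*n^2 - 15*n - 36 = (n - 4)*(n^2 + 6*n + 9) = (n - 4)*(n + 3)*(n + 3)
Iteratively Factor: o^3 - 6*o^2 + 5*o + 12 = (o - 4)*(o^2 - 2*o - 3) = (o - 4)*(o + 1)*(o - 3)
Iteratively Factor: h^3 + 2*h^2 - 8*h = (h - 2)*(h^2 + 4*h) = (h - 2)*(h + 4)*(h)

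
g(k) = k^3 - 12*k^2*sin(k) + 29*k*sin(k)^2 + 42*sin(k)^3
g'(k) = -12*k^2*cos(k) + 3*k^2 + 58*k*sin(k)*cos(k) - 24*k*sin(k) + 126*sin(k)^2*cos(k) + 29*sin(k)^2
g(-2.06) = -39.23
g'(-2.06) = -80.08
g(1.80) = 56.26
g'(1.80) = -46.26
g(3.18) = 36.95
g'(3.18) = 161.46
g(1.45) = 60.53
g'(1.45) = 22.32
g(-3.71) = -164.60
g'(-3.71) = 303.67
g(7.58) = 12.96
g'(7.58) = -16.33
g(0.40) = 3.56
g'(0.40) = 25.29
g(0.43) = 4.36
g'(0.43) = 28.63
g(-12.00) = -2748.90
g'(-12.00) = -1147.83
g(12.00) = 2748.90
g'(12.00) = -1147.83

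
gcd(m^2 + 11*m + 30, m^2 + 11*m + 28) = 1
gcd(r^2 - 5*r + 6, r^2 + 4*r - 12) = r - 2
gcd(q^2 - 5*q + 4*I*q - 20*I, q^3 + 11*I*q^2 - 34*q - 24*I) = q + 4*I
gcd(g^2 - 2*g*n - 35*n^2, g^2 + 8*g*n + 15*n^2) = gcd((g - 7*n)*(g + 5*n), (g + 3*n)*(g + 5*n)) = g + 5*n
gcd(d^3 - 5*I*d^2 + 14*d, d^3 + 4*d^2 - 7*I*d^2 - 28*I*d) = d^2 - 7*I*d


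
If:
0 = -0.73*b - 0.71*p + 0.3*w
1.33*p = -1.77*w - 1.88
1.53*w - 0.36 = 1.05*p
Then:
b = 0.72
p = -0.90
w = -0.38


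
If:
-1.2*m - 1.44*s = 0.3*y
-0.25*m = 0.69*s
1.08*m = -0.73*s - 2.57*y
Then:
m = 0.00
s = 0.00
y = 0.00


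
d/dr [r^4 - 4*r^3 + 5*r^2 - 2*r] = 4*r^3 - 12*r^2 + 10*r - 2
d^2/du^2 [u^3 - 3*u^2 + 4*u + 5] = 6*u - 6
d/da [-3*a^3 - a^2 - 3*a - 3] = -9*a^2 - 2*a - 3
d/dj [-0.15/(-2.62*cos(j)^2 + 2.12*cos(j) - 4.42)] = (0.786*cos(j) - 0.318)*sin(j)/(2.62*cos(j)^2 - 2.12*cos(j) + 4.42)^2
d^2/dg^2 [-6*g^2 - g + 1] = -12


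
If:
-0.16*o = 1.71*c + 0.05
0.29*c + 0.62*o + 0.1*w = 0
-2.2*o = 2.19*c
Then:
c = -0.03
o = 0.03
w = -0.11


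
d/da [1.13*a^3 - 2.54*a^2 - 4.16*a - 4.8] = 3.39*a^2 - 5.08*a - 4.16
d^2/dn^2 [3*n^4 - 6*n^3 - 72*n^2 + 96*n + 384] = 36*n^2 - 36*n - 144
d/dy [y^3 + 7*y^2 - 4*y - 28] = 3*y^2 + 14*y - 4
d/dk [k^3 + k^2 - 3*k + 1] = 3*k^2 + 2*k - 3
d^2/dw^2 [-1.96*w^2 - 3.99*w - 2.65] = -3.92000000000000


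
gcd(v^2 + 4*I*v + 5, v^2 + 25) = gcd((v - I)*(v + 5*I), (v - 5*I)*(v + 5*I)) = v + 5*I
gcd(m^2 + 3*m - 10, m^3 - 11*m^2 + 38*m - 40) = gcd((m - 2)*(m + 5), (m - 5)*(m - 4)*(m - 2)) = m - 2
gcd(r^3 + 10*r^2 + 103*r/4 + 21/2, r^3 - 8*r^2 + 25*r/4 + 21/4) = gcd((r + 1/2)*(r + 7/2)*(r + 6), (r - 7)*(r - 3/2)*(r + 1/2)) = r + 1/2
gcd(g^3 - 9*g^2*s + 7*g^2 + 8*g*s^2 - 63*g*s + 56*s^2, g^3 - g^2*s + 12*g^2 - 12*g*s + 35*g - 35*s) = -g^2 + g*s - 7*g + 7*s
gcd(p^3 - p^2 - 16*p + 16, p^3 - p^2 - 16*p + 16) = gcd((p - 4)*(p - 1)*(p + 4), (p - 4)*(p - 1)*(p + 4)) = p^3 - p^2 - 16*p + 16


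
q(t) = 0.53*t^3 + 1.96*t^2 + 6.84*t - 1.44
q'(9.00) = 170.91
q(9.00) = 605.25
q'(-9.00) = 100.35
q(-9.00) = -290.61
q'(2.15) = 22.62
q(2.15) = 27.59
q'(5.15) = 69.20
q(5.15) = 158.16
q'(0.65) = 10.06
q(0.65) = 3.98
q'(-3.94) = 16.08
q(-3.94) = -30.38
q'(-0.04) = 6.69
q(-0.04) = -1.71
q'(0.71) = 10.42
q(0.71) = 4.59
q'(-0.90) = 4.60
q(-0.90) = -6.39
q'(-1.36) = 4.45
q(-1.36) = -8.45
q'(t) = 1.59*t^2 + 3.92*t + 6.84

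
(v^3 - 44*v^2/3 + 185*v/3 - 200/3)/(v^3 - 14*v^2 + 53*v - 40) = (v - 5/3)/(v - 1)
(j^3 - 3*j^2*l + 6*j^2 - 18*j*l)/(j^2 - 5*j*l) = (j^2 - 3*j*l + 6*j - 18*l)/(j - 5*l)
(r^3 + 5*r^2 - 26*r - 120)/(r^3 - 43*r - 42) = (r^2 - r - 20)/(r^2 - 6*r - 7)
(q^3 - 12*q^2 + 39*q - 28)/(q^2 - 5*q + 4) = q - 7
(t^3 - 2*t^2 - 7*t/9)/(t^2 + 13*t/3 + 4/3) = t*(3*t - 7)/(3*(t + 4))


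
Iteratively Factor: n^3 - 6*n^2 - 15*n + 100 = (n - 5)*(n^2 - n - 20) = (n - 5)*(n + 4)*(n - 5)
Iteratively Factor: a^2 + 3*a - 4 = (a - 1)*(a + 4)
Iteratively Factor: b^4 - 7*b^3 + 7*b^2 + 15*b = (b + 1)*(b^3 - 8*b^2 + 15*b) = (b - 5)*(b + 1)*(b^2 - 3*b) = (b - 5)*(b - 3)*(b + 1)*(b)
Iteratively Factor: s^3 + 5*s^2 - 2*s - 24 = (s - 2)*(s^2 + 7*s + 12) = (s - 2)*(s + 3)*(s + 4)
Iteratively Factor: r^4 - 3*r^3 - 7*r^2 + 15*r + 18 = (r - 3)*(r^3 - 7*r - 6) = (r - 3)*(r + 2)*(r^2 - 2*r - 3) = (r - 3)*(r + 1)*(r + 2)*(r - 3)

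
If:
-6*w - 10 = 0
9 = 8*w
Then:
No Solution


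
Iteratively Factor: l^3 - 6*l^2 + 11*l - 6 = (l - 2)*(l^2 - 4*l + 3) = (l - 3)*(l - 2)*(l - 1)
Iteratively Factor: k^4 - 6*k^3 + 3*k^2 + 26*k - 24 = (k + 2)*(k^3 - 8*k^2 + 19*k - 12) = (k - 4)*(k + 2)*(k^2 - 4*k + 3) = (k - 4)*(k - 1)*(k + 2)*(k - 3)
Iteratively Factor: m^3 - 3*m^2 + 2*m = (m)*(m^2 - 3*m + 2) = m*(m - 2)*(m - 1)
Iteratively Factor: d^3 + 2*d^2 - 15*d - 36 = (d - 4)*(d^2 + 6*d + 9) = (d - 4)*(d + 3)*(d + 3)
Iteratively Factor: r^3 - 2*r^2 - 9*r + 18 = (r - 3)*(r^2 + r - 6) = (r - 3)*(r + 3)*(r - 2)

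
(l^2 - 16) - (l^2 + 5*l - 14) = -5*l - 2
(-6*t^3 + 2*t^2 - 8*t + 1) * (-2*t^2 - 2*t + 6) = 12*t^5 + 8*t^4 - 24*t^3 + 26*t^2 - 50*t + 6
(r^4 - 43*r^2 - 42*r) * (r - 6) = r^5 - 6*r^4 - 43*r^3 + 216*r^2 + 252*r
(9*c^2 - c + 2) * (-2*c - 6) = -18*c^3 - 52*c^2 + 2*c - 12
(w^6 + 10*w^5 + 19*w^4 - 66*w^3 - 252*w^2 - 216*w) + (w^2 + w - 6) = w^6 + 10*w^5 + 19*w^4 - 66*w^3 - 251*w^2 - 215*w - 6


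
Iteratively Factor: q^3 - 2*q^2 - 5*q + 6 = (q - 1)*(q^2 - q - 6) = (q - 1)*(q + 2)*(q - 3)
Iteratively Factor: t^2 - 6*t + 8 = (t - 4)*(t - 2)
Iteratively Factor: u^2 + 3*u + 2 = (u + 2)*(u + 1)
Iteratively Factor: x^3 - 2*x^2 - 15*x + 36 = (x - 3)*(x^2 + x - 12) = (x - 3)^2*(x + 4)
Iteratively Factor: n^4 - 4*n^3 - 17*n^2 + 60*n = (n + 4)*(n^3 - 8*n^2 + 15*n) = n*(n + 4)*(n^2 - 8*n + 15) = n*(n - 3)*(n + 4)*(n - 5)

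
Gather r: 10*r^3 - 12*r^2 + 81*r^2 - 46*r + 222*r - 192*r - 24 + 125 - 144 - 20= 10*r^3 + 69*r^2 - 16*r - 63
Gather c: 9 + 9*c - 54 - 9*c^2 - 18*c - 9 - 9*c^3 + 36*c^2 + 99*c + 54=-9*c^3 + 27*c^2 + 90*c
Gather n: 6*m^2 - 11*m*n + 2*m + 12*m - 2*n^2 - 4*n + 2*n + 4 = 6*m^2 + 14*m - 2*n^2 + n*(-11*m - 2) + 4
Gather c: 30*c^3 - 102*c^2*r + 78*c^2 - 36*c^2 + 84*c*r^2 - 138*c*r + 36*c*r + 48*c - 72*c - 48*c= 30*c^3 + c^2*(42 - 102*r) + c*(84*r^2 - 102*r - 72)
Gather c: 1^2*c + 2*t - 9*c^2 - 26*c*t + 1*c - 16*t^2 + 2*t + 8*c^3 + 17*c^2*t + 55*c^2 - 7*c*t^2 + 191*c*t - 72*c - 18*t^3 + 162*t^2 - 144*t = 8*c^3 + c^2*(17*t + 46) + c*(-7*t^2 + 165*t - 70) - 18*t^3 + 146*t^2 - 140*t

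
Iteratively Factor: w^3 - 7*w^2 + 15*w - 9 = (w - 1)*(w^2 - 6*w + 9) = (w - 3)*(w - 1)*(w - 3)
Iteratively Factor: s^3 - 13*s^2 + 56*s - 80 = (s - 4)*(s^2 - 9*s + 20) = (s - 4)^2*(s - 5)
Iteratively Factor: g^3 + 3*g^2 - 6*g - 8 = (g + 4)*(g^2 - g - 2) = (g - 2)*(g + 4)*(g + 1)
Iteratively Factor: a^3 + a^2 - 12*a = (a)*(a^2 + a - 12) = a*(a + 4)*(a - 3)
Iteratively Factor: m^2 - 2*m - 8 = (m + 2)*(m - 4)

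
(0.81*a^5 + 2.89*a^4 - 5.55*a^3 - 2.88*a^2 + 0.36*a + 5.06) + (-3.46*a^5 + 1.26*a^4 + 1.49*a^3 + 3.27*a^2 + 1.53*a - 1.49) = -2.65*a^5 + 4.15*a^4 - 4.06*a^3 + 0.39*a^2 + 1.89*a + 3.57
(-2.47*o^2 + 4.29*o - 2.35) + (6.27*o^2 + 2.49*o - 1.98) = 3.8*o^2 + 6.78*o - 4.33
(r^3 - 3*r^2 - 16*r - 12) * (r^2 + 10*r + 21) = r^5 + 7*r^4 - 25*r^3 - 235*r^2 - 456*r - 252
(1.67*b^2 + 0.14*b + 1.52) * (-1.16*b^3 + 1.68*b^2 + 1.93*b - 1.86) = -1.9372*b^5 + 2.6432*b^4 + 1.6951*b^3 - 0.2824*b^2 + 2.6732*b - 2.8272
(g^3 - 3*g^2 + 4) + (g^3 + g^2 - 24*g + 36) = 2*g^3 - 2*g^2 - 24*g + 40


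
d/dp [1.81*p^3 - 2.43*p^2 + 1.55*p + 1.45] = 5.43*p^2 - 4.86*p + 1.55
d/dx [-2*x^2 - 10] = -4*x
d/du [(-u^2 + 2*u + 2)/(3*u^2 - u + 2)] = (-5*u^2 - 16*u + 6)/(9*u^4 - 6*u^3 + 13*u^2 - 4*u + 4)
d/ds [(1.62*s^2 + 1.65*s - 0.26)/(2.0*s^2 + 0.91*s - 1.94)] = (-1.8258*s^2 - 5.2456*s - 2.9644)/(4.0*s^4 + 3.64*s^3 - 6.9319*s^2 - 3.5308*s + 3.7636)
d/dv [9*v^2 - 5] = 18*v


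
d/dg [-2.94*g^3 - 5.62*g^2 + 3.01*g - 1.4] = -8.82*g^2 - 11.24*g + 3.01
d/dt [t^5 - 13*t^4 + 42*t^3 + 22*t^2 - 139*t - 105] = 5*t^4 - 52*t^3 + 126*t^2 + 44*t - 139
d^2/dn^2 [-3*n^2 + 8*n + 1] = -6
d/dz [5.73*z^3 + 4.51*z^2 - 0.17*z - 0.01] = 17.19*z^2 + 9.02*z - 0.17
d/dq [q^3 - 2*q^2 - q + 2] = 3*q^2 - 4*q - 1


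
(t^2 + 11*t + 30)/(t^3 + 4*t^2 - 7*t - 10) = (t + 6)/(t^2 - t - 2)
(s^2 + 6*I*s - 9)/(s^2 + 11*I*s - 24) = (s + 3*I)/(s + 8*I)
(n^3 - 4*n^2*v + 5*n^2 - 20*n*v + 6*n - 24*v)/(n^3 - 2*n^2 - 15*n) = (n^2 - 4*n*v + 2*n - 8*v)/(n*(n - 5))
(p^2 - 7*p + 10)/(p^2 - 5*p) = (p - 2)/p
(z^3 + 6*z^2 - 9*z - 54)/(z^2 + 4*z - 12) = (z^2 - 9)/(z - 2)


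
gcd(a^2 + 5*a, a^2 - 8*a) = a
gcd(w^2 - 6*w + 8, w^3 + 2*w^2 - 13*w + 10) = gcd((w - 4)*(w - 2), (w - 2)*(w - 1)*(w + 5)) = w - 2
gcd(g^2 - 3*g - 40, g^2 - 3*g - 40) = g^2 - 3*g - 40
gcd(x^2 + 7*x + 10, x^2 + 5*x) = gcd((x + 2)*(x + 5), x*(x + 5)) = x + 5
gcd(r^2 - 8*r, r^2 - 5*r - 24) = r - 8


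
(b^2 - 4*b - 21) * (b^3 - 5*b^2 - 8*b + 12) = b^5 - 9*b^4 - 9*b^3 + 149*b^2 + 120*b - 252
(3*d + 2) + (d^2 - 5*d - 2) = d^2 - 2*d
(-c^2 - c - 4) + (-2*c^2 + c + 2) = -3*c^2 - 2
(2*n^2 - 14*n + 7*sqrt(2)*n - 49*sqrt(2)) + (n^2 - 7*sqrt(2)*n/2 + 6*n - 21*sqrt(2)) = 3*n^2 - 8*n + 7*sqrt(2)*n/2 - 70*sqrt(2)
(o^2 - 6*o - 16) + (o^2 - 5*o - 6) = 2*o^2 - 11*o - 22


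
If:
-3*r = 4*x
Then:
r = -4*x/3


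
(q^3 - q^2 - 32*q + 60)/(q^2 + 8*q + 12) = (q^2 - 7*q + 10)/(q + 2)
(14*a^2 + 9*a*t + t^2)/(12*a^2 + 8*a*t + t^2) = (7*a + t)/(6*a + t)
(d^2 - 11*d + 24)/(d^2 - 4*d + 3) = (d - 8)/(d - 1)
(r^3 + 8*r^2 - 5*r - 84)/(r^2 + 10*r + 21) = (r^2 + r - 12)/(r + 3)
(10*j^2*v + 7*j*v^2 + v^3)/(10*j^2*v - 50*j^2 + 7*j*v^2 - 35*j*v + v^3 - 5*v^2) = v/(v - 5)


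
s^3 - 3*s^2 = s^2*(s - 3)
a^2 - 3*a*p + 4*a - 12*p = (a + 4)*(a - 3*p)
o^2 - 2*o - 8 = (o - 4)*(o + 2)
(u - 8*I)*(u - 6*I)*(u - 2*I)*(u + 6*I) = u^4 - 10*I*u^3 + 20*u^2 - 360*I*u - 576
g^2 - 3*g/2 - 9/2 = (g - 3)*(g + 3/2)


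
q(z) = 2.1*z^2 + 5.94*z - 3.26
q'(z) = 4.2*z + 5.94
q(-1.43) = -7.46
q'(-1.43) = -0.07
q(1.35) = 8.59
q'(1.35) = 11.61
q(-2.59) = -4.56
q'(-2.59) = -4.94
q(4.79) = 73.38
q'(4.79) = 26.06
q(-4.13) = 8.03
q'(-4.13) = -11.41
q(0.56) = 0.72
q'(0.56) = 8.29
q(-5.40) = 25.90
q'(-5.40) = -16.74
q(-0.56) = -5.93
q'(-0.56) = 3.59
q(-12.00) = 227.86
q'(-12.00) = -44.46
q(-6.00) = 36.70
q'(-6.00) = -19.26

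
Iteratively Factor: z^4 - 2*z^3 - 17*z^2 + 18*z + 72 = (z - 3)*(z^3 + z^2 - 14*z - 24) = (z - 3)*(z + 2)*(z^2 - z - 12) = (z - 4)*(z - 3)*(z + 2)*(z + 3)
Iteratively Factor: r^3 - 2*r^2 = (r - 2)*(r^2) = r*(r - 2)*(r)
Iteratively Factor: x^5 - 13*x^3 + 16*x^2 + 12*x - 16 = (x - 1)*(x^4 + x^3 - 12*x^2 + 4*x + 16) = (x - 2)*(x - 1)*(x^3 + 3*x^2 - 6*x - 8) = (x - 2)*(x - 1)*(x + 1)*(x^2 + 2*x - 8) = (x - 2)*(x - 1)*(x + 1)*(x + 4)*(x - 2)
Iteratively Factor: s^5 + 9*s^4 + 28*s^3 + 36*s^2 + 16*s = (s)*(s^4 + 9*s^3 + 28*s^2 + 36*s + 16) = s*(s + 2)*(s^3 + 7*s^2 + 14*s + 8) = s*(s + 2)*(s + 4)*(s^2 + 3*s + 2) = s*(s + 1)*(s + 2)*(s + 4)*(s + 2)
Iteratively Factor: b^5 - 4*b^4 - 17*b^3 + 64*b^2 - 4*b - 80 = (b - 2)*(b^4 - 2*b^3 - 21*b^2 + 22*b + 40) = (b - 2)*(b + 4)*(b^3 - 6*b^2 + 3*b + 10) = (b - 2)*(b + 1)*(b + 4)*(b^2 - 7*b + 10) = (b - 2)^2*(b + 1)*(b + 4)*(b - 5)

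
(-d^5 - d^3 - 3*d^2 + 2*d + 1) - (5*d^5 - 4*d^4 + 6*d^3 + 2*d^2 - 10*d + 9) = -6*d^5 + 4*d^4 - 7*d^3 - 5*d^2 + 12*d - 8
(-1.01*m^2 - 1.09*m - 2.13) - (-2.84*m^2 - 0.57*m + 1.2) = 1.83*m^2 - 0.52*m - 3.33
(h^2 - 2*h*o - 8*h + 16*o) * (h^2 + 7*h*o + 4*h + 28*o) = h^4 + 5*h^3*o - 4*h^3 - 14*h^2*o^2 - 20*h^2*o - 32*h^2 + 56*h*o^2 - 160*h*o + 448*o^2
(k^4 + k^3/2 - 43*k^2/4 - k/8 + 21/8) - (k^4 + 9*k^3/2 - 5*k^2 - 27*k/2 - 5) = -4*k^3 - 23*k^2/4 + 107*k/8 + 61/8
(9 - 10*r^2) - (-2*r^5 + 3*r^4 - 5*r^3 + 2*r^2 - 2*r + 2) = 2*r^5 - 3*r^4 + 5*r^3 - 12*r^2 + 2*r + 7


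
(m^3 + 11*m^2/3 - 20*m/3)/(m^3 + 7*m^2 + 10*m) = (m - 4/3)/(m + 2)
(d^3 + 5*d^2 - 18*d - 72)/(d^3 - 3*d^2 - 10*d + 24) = (d + 6)/(d - 2)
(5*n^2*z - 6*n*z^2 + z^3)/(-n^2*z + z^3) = (-5*n + z)/(n + z)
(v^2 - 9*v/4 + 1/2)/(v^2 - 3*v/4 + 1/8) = 2*(v - 2)/(2*v - 1)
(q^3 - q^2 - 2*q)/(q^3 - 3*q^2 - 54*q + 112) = q*(q + 1)/(q^2 - q - 56)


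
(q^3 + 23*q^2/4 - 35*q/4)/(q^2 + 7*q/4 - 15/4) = q*(q + 7)/(q + 3)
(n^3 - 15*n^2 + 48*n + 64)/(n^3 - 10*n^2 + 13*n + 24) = (n - 8)/(n - 3)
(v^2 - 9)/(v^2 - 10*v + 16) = (v^2 - 9)/(v^2 - 10*v + 16)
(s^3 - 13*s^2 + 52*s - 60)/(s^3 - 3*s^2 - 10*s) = (s^2 - 8*s + 12)/(s*(s + 2))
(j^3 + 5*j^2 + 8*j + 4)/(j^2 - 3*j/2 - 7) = 2*(j^2 + 3*j + 2)/(2*j - 7)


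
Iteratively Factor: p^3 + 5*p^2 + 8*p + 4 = (p + 2)*(p^2 + 3*p + 2) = (p + 2)^2*(p + 1)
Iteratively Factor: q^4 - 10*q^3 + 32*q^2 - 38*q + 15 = (q - 5)*(q^3 - 5*q^2 + 7*q - 3) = (q - 5)*(q - 1)*(q^2 - 4*q + 3) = (q - 5)*(q - 1)^2*(q - 3)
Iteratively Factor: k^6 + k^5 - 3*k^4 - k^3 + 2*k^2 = (k)*(k^5 + k^4 - 3*k^3 - k^2 + 2*k) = k*(k + 2)*(k^4 - k^3 - k^2 + k) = k*(k - 1)*(k + 2)*(k^3 - k) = k^2*(k - 1)*(k + 2)*(k^2 - 1) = k^2*(k - 1)*(k + 1)*(k + 2)*(k - 1)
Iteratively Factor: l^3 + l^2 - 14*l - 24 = (l + 2)*(l^2 - l - 12) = (l - 4)*(l + 2)*(l + 3)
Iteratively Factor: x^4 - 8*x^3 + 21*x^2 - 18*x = (x - 3)*(x^3 - 5*x^2 + 6*x) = x*(x - 3)*(x^2 - 5*x + 6) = x*(x - 3)^2*(x - 2)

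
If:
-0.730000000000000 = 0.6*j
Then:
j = -1.22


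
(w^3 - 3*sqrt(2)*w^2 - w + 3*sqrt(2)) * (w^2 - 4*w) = w^5 - 3*sqrt(2)*w^4 - 4*w^4 - w^3 + 12*sqrt(2)*w^3 + 4*w^2 + 3*sqrt(2)*w^2 - 12*sqrt(2)*w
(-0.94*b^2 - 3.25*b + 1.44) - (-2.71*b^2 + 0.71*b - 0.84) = 1.77*b^2 - 3.96*b + 2.28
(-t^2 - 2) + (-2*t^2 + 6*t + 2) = -3*t^2 + 6*t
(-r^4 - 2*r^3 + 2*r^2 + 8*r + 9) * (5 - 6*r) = 6*r^5 + 7*r^4 - 22*r^3 - 38*r^2 - 14*r + 45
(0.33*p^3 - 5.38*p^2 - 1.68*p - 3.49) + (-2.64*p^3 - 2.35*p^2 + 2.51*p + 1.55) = -2.31*p^3 - 7.73*p^2 + 0.83*p - 1.94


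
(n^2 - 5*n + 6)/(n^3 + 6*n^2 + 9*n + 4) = (n^2 - 5*n + 6)/(n^3 + 6*n^2 + 9*n + 4)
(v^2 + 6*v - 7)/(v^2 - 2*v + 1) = (v + 7)/(v - 1)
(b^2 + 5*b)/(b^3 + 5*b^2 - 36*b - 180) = b/(b^2 - 36)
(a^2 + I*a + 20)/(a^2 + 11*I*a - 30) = (a - 4*I)/(a + 6*I)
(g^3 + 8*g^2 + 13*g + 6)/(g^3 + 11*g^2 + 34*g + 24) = (g + 1)/(g + 4)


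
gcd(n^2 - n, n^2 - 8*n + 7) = n - 1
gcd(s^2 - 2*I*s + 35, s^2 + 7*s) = 1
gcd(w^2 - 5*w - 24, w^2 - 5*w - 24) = w^2 - 5*w - 24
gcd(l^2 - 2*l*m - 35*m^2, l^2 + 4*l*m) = 1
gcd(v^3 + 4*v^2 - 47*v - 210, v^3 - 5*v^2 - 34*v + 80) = v + 5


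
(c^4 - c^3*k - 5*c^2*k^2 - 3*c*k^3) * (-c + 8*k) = -c^5 + 9*c^4*k - 3*c^3*k^2 - 37*c^2*k^3 - 24*c*k^4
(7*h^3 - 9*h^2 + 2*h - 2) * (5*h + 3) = 35*h^4 - 24*h^3 - 17*h^2 - 4*h - 6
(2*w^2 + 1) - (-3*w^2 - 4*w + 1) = 5*w^2 + 4*w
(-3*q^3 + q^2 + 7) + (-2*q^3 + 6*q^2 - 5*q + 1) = -5*q^3 + 7*q^2 - 5*q + 8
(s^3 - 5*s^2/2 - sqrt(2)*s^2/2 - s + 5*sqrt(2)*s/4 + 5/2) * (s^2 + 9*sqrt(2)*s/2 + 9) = s^5 - 5*s^4/2 + 4*sqrt(2)*s^4 - 10*sqrt(2)*s^3 + 7*s^3/2 - 9*sqrt(2)*s^2 - 35*s^2/4 - 9*s + 45*sqrt(2)*s/2 + 45/2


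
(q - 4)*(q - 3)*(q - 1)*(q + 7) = q^4 - q^3 - 37*q^2 + 121*q - 84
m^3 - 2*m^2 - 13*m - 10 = (m - 5)*(m + 1)*(m + 2)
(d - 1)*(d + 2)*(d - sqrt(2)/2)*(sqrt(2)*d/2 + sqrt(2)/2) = sqrt(2)*d^4/2 - d^3/2 + sqrt(2)*d^3 - d^2 - sqrt(2)*d^2/2 - sqrt(2)*d + d/2 + 1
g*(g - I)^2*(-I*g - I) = -I*g^4 - 2*g^3 - I*g^3 - 2*g^2 + I*g^2 + I*g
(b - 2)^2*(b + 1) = b^3 - 3*b^2 + 4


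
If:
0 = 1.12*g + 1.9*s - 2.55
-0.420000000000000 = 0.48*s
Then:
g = 3.76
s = -0.88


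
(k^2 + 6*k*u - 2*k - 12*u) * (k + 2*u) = k^3 + 8*k^2*u - 2*k^2 + 12*k*u^2 - 16*k*u - 24*u^2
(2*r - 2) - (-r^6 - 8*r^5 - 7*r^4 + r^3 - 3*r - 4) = r^6 + 8*r^5 + 7*r^4 - r^3 + 5*r + 2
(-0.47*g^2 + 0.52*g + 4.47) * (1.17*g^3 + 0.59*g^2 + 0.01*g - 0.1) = -0.5499*g^5 + 0.3311*g^4 + 5.532*g^3 + 2.6895*g^2 - 0.00730000000000001*g - 0.447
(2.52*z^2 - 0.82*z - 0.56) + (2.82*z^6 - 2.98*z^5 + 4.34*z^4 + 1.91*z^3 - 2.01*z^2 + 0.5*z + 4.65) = 2.82*z^6 - 2.98*z^5 + 4.34*z^4 + 1.91*z^3 + 0.51*z^2 - 0.32*z + 4.09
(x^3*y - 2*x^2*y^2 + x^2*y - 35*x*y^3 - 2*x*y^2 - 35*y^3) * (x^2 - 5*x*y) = x^5*y - 7*x^4*y^2 + x^4*y - 25*x^3*y^3 - 7*x^3*y^2 + 175*x^2*y^4 - 25*x^2*y^3 + 175*x*y^4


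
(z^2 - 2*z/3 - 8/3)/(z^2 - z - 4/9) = 3*(-3*z^2 + 2*z + 8)/(-9*z^2 + 9*z + 4)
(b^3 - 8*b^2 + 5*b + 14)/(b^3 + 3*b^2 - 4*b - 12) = (b^2 - 6*b - 7)/(b^2 + 5*b + 6)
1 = 1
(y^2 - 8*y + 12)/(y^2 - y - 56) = (-y^2 + 8*y - 12)/(-y^2 + y + 56)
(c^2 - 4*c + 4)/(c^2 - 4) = (c - 2)/(c + 2)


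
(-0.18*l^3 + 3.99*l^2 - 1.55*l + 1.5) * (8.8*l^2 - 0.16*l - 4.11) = -1.584*l^5 + 35.1408*l^4 - 13.5386*l^3 - 2.9509*l^2 + 6.1305*l - 6.165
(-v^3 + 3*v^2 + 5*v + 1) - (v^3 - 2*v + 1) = -2*v^3 + 3*v^2 + 7*v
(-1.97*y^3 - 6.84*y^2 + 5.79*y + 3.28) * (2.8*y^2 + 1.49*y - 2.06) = -5.516*y^5 - 22.0873*y^4 + 10.0786*y^3 + 31.9015*y^2 - 7.0402*y - 6.7568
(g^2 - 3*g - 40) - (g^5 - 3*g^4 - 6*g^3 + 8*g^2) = -g^5 + 3*g^4 + 6*g^3 - 7*g^2 - 3*g - 40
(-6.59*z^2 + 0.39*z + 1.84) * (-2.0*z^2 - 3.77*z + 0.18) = 13.18*z^4 + 24.0643*z^3 - 6.3365*z^2 - 6.8666*z + 0.3312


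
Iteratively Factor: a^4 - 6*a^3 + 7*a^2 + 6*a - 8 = (a + 1)*(a^3 - 7*a^2 + 14*a - 8) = (a - 4)*(a + 1)*(a^2 - 3*a + 2) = (a - 4)*(a - 1)*(a + 1)*(a - 2)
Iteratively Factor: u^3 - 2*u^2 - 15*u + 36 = (u - 3)*(u^2 + u - 12) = (u - 3)*(u + 4)*(u - 3)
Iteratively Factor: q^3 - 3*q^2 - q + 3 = (q - 3)*(q^2 - 1) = (q - 3)*(q - 1)*(q + 1)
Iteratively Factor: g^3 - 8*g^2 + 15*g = (g - 5)*(g^2 - 3*g) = (g - 5)*(g - 3)*(g)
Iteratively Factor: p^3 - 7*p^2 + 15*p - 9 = (p - 3)*(p^2 - 4*p + 3) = (p - 3)*(p - 1)*(p - 3)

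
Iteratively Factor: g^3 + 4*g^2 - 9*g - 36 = (g - 3)*(g^2 + 7*g + 12) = (g - 3)*(g + 4)*(g + 3)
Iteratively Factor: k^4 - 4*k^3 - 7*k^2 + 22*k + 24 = (k - 4)*(k^3 - 7*k - 6) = (k - 4)*(k - 3)*(k^2 + 3*k + 2) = (k - 4)*(k - 3)*(k + 1)*(k + 2)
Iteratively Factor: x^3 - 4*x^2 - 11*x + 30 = (x - 2)*(x^2 - 2*x - 15) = (x - 5)*(x - 2)*(x + 3)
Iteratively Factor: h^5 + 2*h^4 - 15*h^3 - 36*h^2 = (h + 3)*(h^4 - h^3 - 12*h^2) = (h + 3)^2*(h^3 - 4*h^2) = h*(h + 3)^2*(h^2 - 4*h) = h^2*(h + 3)^2*(h - 4)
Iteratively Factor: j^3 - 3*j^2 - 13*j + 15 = (j + 3)*(j^2 - 6*j + 5) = (j - 5)*(j + 3)*(j - 1)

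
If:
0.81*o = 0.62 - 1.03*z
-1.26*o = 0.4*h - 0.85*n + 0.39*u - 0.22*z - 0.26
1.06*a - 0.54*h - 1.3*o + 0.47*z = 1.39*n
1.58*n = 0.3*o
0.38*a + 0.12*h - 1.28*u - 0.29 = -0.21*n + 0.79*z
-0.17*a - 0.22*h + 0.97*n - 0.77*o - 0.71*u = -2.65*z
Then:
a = 0.47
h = -1.08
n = 0.13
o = 0.71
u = -0.19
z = 0.05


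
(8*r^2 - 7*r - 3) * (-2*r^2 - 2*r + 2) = -16*r^4 - 2*r^3 + 36*r^2 - 8*r - 6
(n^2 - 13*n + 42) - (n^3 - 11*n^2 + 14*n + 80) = -n^3 + 12*n^2 - 27*n - 38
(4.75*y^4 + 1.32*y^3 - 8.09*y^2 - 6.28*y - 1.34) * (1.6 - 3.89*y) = -18.4775*y^5 + 2.4652*y^4 + 33.5821*y^3 + 11.4852*y^2 - 4.8354*y - 2.144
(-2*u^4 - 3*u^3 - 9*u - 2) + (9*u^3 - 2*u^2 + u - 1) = -2*u^4 + 6*u^3 - 2*u^2 - 8*u - 3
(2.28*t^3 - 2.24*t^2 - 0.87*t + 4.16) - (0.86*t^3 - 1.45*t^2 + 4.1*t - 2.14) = 1.42*t^3 - 0.79*t^2 - 4.97*t + 6.3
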